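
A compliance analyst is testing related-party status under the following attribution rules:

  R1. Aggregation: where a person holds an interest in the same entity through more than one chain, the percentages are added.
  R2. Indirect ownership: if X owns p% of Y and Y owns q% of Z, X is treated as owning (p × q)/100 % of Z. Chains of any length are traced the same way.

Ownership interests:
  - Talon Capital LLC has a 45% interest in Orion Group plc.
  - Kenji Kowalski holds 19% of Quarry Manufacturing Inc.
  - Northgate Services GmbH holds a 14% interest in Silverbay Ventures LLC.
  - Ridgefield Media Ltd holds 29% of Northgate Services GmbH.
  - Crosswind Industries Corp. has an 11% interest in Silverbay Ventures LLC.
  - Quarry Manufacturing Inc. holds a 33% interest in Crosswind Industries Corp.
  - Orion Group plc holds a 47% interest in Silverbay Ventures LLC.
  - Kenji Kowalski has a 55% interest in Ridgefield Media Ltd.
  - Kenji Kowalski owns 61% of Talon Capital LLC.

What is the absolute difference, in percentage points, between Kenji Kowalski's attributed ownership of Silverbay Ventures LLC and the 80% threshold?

Chain via Ridgefield Media Ltd → Northgate Services GmbH (R2): 55% × 29% × 14% = 2.233% of Silverbay Ventures LLC.
Chain via Talon Capital LLC → Orion Group plc (R2): 61% × 45% × 47% = 12.9015% of Silverbay Ventures LLC.
Chain via Quarry Manufacturing Inc. → Crosswind Industries Corp. (R2): 19% × 33% × 11% = 0.6897% of Silverbay Ventures LLC.
Aggregating (R1): 2.233% + 12.9015% + 0.6897% = 15.8242%.
15.8242% falls short of the 80% threshold by 64.1758 percentage points.

64.1758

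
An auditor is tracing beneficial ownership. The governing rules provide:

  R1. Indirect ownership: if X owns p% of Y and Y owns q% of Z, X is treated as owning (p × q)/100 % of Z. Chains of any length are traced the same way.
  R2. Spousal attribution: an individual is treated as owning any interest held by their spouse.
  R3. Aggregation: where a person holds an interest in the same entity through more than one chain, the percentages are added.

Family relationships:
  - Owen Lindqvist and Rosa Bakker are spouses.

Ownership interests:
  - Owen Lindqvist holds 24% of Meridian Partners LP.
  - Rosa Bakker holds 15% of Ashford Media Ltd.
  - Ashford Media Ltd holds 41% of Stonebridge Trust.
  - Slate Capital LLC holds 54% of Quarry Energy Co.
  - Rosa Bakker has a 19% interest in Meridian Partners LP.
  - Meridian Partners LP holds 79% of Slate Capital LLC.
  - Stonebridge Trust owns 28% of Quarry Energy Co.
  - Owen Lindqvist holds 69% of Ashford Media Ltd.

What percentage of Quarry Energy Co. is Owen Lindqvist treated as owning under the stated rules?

By spousal attribution (R2), Owen Lindqvist is treated as also owning Rosa Bakker's interest in Ashford Media Ltd, giving 69% + 15% = 84%.
By spousal attribution (R2), Owen Lindqvist is treated as also owning Rosa Bakker's interest in Meridian Partners LP, giving 24% + 19% = 43%.
Chain via Ashford Media Ltd → Stonebridge Trust (R1): 84% × 41% × 28% = 9.6432% of Quarry Energy Co.
Chain via Meridian Partners LP → Slate Capital LLC (R1): 43% × 79% × 54% = 18.3438% of Quarry Energy Co.
Aggregating (R3): 9.6432% + 18.3438% = 27.987%.

27.987%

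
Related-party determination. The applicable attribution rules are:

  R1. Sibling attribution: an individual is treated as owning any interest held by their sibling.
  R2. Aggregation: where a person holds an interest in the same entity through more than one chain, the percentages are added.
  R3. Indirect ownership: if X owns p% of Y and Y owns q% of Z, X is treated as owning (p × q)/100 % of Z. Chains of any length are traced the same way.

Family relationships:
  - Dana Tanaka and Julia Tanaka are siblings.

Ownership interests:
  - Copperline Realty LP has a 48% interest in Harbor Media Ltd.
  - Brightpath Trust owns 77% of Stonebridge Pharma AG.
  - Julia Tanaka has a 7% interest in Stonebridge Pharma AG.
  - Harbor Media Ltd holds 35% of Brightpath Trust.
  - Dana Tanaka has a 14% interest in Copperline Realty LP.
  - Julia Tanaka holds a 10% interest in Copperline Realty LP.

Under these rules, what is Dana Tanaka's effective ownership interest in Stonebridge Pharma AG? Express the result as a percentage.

10.10464%

By sibling attribution (R1), Dana Tanaka is treated as also owning Julia Tanaka's interest in Copperline Realty LP, giving 14% + 10% = 24%.
By sibling attribution (R1), Dana Tanaka is treated as owning Julia Tanaka's 7% interest in Stonebridge Pharma AG.
Chain via Copperline Realty LP → Harbor Media Ltd → Brightpath Trust (R3): 24% × 48% × 35% × 77% = 3.10464% of Stonebridge Pharma AG.
Direct interest in Stonebridge Pharma AG: 7%.
Aggregating (R2): 3.10464% + 7% = 10.10464%.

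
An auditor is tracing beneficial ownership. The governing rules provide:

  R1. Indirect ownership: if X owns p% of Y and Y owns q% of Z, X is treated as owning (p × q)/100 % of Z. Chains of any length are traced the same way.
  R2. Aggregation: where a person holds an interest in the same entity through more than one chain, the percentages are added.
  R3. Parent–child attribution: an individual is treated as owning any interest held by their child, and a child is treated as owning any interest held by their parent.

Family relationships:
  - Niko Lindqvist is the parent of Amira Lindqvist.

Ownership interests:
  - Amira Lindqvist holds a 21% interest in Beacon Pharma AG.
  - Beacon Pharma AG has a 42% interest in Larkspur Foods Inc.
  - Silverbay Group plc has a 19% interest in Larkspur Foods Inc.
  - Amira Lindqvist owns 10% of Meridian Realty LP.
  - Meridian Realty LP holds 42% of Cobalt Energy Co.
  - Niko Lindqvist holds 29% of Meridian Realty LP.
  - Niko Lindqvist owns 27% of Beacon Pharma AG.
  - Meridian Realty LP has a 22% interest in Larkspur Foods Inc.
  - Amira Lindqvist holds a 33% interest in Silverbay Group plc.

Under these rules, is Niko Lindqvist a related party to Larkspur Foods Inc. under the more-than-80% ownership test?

By parent–child attribution (R3), Niko Lindqvist is treated as also owning Amira Lindqvist's interest in Meridian Realty LP, giving 29% + 10% = 39%.
By parent–child attribution (R3), Niko Lindqvist is treated as also owning Amira Lindqvist's interest in Beacon Pharma AG, giving 27% + 21% = 48%.
By parent–child attribution (R3), Niko Lindqvist is treated as owning Amira Lindqvist's 33% interest in Silverbay Group plc.
Chain via Meridian Realty LP (R1): 39% × 22% = 8.58% of Larkspur Foods Inc.
Chain via Beacon Pharma AG (R1): 48% × 42% = 20.16% of Larkspur Foods Inc.
Chain via Silverbay Group plc (R1): 33% × 19% = 6.27% of Larkspur Foods Inc.
Aggregating (R2): 8.58% + 20.16% + 6.27% = 35.01%.
35.01% does not exceed the 80% threshold, so Niko is not a related party to Larkspur Foods Inc.

No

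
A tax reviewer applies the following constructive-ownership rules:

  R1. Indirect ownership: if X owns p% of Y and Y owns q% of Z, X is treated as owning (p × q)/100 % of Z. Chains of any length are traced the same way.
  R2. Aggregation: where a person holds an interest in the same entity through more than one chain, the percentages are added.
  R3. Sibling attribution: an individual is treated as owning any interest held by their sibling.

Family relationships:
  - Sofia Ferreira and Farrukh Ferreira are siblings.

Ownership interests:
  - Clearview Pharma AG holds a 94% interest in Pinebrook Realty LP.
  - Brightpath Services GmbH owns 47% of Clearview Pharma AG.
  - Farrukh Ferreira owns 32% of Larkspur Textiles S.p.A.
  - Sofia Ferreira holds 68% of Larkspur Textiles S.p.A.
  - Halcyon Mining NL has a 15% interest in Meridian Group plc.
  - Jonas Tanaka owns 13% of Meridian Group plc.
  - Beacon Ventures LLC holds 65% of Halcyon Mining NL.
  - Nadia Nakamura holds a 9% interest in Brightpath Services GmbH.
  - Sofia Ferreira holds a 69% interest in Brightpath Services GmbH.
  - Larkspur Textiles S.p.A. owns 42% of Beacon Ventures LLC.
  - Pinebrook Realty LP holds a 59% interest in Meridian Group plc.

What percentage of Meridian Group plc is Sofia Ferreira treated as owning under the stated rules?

22.080678%

By sibling attribution (R3), Sofia Ferreira is treated as also owning Farrukh Ferreira's interest in Larkspur Textiles S.p.A, giving 68% + 32% = 100%.
Chain via Brightpath Services GmbH → Clearview Pharma AG → Pinebrook Realty LP (R1): 69% × 47% × 94% × 59% = 17.985678% of Meridian Group plc.
Chain via Larkspur Textiles S.p.A. → Beacon Ventures LLC → Halcyon Mining NL (R1): 100% × 42% × 65% × 15% = 4.095% of Meridian Group plc.
Aggregating (R2): 17.985678% + 4.095% = 22.080678%.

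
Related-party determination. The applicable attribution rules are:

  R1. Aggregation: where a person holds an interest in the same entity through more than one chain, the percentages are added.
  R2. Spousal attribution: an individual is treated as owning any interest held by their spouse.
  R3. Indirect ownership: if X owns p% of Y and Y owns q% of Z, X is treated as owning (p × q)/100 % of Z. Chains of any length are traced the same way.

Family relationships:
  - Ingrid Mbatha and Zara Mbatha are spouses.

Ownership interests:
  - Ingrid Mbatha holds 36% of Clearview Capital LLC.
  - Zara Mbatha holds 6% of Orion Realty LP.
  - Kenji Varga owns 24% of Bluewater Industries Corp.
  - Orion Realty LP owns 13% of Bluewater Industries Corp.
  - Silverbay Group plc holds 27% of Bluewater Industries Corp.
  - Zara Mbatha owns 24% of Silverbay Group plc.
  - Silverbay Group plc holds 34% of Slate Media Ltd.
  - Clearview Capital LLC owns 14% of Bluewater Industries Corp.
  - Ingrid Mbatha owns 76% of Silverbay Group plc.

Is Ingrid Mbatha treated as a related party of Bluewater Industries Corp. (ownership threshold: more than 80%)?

By spousal attribution (R2), Ingrid Mbatha is treated as also owning Zara Mbatha's interest in Silverbay Group plc, giving 76% + 24% = 100%.
By spousal attribution (R2), Ingrid Mbatha is treated as owning Zara Mbatha's 6% interest in Orion Realty LP.
Chain via Silverbay Group plc (R3): 100% × 27% = 27% of Bluewater Industries Corp.
Chain via Clearview Capital LLC (R3): 36% × 14% = 5.04% of Bluewater Industries Corp.
Chain via Orion Realty LP (R3): 6% × 13% = 0.78% of Bluewater Industries Corp.
Aggregating (R1): 27% + 5.04% + 0.78% = 32.82%.
32.82% does not exceed the 80% threshold, so Ingrid is not a related party to Bluewater Industries Corp.

No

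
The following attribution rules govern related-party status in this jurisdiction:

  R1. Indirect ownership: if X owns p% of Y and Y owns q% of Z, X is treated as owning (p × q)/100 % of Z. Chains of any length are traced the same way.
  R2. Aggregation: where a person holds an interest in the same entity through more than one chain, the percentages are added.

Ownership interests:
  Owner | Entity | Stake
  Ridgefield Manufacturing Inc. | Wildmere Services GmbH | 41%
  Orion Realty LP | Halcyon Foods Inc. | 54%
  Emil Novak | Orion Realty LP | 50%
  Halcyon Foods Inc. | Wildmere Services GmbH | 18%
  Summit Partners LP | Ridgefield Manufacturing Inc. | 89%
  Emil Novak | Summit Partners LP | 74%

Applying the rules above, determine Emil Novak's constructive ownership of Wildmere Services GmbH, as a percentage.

Chain via Orion Realty LP → Halcyon Foods Inc. (R1): 50% × 54% × 18% = 4.86% of Wildmere Services GmbH.
Chain via Summit Partners LP → Ridgefield Manufacturing Inc. (R1): 74% × 89% × 41% = 27.0026% of Wildmere Services GmbH.
Aggregating (R2): 4.86% + 27.0026% = 31.8626%.

31.8626%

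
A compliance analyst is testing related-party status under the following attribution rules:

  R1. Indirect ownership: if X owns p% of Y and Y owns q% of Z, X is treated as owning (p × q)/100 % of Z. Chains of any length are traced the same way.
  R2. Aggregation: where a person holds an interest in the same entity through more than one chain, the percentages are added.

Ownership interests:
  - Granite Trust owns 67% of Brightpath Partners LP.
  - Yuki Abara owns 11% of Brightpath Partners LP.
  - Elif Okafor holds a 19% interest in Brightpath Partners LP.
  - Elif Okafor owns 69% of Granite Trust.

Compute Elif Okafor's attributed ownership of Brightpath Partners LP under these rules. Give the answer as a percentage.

65.23%

Chain via Granite Trust (R1): 69% × 67% = 46.23% of Brightpath Partners LP.
Direct interest in Brightpath Partners LP: 19%.
Aggregating (R2): 46.23% + 19% = 65.23%.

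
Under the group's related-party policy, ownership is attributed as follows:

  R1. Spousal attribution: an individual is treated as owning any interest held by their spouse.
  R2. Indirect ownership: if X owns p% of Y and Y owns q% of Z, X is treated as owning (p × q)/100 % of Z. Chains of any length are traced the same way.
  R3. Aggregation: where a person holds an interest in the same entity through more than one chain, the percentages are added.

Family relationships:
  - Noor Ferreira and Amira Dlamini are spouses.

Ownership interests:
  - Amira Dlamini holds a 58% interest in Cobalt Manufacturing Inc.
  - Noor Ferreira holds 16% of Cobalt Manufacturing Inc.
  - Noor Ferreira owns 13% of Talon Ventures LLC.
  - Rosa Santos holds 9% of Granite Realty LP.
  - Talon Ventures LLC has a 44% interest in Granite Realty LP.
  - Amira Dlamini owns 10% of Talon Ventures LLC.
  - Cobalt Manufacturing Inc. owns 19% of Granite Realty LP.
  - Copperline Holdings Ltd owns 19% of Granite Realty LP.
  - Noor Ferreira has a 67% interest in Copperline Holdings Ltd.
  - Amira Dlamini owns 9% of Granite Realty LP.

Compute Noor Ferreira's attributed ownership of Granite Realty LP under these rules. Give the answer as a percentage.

45.91%

By spousal attribution (R1), Noor Ferreira is treated as also owning Amira Dlamini's interest in Talon Ventures LLC, giving 13% + 10% = 23%.
By spousal attribution (R1), Noor Ferreira is treated as also owning Amira Dlamini's interest in Cobalt Manufacturing Inc, giving 16% + 58% = 74%.
By spousal attribution (R1), Noor Ferreira is treated as owning Amira Dlamini's 9% interest in Granite Realty LP.
Chain via Talon Ventures LLC (R2): 23% × 44% = 10.12% of Granite Realty LP.
Chain via Cobalt Manufacturing Inc. (R2): 74% × 19% = 14.06% of Granite Realty LP.
Chain via Copperline Holdings Ltd (R2): 67% × 19% = 12.73% of Granite Realty LP.
Direct interest in Granite Realty LP: 9%.
Aggregating (R3): 10.12% + 14.06% + 12.73% + 9% = 45.91%.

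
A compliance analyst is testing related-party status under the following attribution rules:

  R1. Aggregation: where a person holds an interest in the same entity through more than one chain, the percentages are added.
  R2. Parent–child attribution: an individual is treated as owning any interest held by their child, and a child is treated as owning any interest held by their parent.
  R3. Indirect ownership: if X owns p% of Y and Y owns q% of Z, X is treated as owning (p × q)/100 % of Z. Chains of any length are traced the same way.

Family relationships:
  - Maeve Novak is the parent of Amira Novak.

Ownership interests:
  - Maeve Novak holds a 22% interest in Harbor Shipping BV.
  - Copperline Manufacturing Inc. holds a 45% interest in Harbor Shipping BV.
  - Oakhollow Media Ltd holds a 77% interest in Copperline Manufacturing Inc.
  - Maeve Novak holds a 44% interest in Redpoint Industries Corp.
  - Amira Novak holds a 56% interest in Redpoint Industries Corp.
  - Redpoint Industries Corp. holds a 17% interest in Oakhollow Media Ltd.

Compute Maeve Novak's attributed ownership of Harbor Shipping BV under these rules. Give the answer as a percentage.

27.8905%

By parent–child attribution (R2), Maeve Novak is treated as also owning Amira Novak's interest in Redpoint Industries Corp, giving 44% + 56% = 100%.
Chain via Redpoint Industries Corp. → Oakhollow Media Ltd → Copperline Manufacturing Inc. (R3): 100% × 17% × 77% × 45% = 5.8905% of Harbor Shipping BV.
Direct interest in Harbor Shipping BV: 22%.
Aggregating (R1): 5.8905% + 22% = 27.8905%.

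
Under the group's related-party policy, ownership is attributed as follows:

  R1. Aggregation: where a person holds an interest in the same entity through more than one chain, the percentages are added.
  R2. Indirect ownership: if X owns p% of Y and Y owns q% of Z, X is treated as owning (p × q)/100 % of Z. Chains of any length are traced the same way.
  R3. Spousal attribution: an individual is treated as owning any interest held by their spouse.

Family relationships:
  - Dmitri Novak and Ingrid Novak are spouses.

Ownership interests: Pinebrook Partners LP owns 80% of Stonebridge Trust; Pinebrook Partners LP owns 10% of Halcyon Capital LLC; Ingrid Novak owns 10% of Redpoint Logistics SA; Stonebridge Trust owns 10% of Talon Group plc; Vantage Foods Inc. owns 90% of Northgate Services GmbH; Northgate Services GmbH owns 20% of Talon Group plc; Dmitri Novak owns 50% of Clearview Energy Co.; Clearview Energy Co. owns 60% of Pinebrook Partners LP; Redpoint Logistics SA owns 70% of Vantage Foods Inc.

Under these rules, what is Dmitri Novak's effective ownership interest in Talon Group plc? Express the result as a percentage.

3.66%

By spousal attribution (R3), Dmitri Novak is treated as owning Ingrid Novak's 10% interest in Redpoint Logistics SA.
Chain via Clearview Energy Co. → Pinebrook Partners LP → Stonebridge Trust (R2): 50% × 60% × 80% × 10% = 2.4% of Talon Group plc.
Chain via Redpoint Logistics SA → Vantage Foods Inc. → Northgate Services GmbH (R2): 10% × 70% × 90% × 20% = 1.26% of Talon Group plc.
Aggregating (R1): 2.4% + 1.26% = 3.66%.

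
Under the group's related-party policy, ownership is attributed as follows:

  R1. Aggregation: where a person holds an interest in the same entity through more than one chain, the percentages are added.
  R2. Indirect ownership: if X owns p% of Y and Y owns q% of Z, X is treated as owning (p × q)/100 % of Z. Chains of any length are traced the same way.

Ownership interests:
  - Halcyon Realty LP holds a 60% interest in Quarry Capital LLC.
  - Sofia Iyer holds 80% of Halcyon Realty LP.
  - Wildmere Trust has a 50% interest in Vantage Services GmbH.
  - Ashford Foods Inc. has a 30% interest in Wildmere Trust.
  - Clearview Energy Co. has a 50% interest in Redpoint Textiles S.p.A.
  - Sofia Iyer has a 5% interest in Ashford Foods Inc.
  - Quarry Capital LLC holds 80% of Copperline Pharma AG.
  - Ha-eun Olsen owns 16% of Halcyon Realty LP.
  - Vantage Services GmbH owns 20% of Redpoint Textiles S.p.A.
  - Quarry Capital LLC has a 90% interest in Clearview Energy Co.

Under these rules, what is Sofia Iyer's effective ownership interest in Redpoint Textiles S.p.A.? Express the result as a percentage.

21.75%

Chain via Halcyon Realty LP → Quarry Capital LLC → Clearview Energy Co. (R2): 80% × 60% × 90% × 50% = 21.6% of Redpoint Textiles S.p.A.
Chain via Ashford Foods Inc. → Wildmere Trust → Vantage Services GmbH (R2): 5% × 30% × 50% × 20% = 0.15% of Redpoint Textiles S.p.A.
Aggregating (R1): 21.6% + 0.15% = 21.75%.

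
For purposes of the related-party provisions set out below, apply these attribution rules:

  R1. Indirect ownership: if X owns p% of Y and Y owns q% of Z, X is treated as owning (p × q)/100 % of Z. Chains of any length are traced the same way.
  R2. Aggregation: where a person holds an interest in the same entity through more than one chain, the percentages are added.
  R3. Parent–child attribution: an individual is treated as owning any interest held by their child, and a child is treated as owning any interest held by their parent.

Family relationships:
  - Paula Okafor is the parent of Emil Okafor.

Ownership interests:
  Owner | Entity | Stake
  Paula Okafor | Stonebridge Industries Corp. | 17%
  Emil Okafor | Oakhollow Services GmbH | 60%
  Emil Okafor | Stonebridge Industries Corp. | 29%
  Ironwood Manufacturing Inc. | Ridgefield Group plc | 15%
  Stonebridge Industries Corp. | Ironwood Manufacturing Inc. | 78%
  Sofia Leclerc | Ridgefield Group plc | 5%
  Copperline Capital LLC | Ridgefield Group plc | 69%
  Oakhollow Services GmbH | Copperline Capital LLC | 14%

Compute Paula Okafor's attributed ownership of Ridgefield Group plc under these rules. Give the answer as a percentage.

11.178%

By parent–child attribution (R3), Paula Okafor is treated as also owning Emil Okafor's interest in Stonebridge Industries Corp, giving 17% + 29% = 46%.
By parent–child attribution (R3), Paula Okafor is treated as owning Emil Okafor's 60% interest in Oakhollow Services GmbH.
Chain via Stonebridge Industries Corp. → Ironwood Manufacturing Inc. (R1): 46% × 78% × 15% = 5.382% of Ridgefield Group plc.
Chain via Oakhollow Services GmbH → Copperline Capital LLC (R1): 60% × 14% × 69% = 5.796% of Ridgefield Group plc.
Aggregating (R2): 5.382% + 5.796% = 11.178%.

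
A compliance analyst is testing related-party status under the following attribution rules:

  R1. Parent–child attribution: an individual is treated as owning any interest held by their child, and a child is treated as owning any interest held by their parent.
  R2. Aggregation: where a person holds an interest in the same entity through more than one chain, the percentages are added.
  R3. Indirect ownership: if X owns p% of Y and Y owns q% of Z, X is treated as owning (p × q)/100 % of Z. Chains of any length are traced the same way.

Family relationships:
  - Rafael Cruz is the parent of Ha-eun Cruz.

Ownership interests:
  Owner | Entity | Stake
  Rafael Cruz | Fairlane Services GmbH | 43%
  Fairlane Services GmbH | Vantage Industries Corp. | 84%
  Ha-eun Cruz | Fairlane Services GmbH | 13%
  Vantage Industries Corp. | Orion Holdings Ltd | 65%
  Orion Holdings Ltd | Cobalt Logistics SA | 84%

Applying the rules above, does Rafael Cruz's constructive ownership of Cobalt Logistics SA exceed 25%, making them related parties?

By parent–child attribution (R1), Rafael Cruz is treated as also owning Ha-eun Cruz's interest in Fairlane Services GmbH, giving 43% + 13% = 56%.
Chain via Fairlane Services GmbH → Vantage Industries Corp. → Orion Holdings Ltd (R3): 56% × 84% × 65% × 84% = 25.68384% of Cobalt Logistics SA.
25.68384% exceeds the 25% threshold, so Rafael is a related party to Cobalt Logistics SA.

Yes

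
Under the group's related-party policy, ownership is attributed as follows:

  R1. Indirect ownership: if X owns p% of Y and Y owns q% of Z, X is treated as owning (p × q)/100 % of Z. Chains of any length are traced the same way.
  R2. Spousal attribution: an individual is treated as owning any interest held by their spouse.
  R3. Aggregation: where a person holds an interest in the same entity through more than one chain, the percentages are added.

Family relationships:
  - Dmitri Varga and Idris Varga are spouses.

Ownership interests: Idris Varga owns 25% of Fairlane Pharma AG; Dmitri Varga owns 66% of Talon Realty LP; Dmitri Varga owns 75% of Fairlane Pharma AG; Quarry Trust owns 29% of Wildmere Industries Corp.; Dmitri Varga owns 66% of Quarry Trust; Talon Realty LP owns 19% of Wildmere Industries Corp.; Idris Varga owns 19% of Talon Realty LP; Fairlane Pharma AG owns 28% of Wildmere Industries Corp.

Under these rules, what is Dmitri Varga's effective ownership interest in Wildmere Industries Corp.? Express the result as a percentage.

63.29%

By spousal attribution (R2), Dmitri Varga is treated as also owning Idris Varga's interest in Fairlane Pharma AG, giving 75% + 25% = 100%.
By spousal attribution (R2), Dmitri Varga is treated as also owning Idris Varga's interest in Talon Realty LP, giving 66% + 19% = 85%.
Chain via Fairlane Pharma AG (R1): 100% × 28% = 28% of Wildmere Industries Corp.
Chain via Quarry Trust (R1): 66% × 29% = 19.14% of Wildmere Industries Corp.
Chain via Talon Realty LP (R1): 85% × 19% = 16.15% of Wildmere Industries Corp.
Aggregating (R3): 28% + 19.14% + 16.15% = 63.29%.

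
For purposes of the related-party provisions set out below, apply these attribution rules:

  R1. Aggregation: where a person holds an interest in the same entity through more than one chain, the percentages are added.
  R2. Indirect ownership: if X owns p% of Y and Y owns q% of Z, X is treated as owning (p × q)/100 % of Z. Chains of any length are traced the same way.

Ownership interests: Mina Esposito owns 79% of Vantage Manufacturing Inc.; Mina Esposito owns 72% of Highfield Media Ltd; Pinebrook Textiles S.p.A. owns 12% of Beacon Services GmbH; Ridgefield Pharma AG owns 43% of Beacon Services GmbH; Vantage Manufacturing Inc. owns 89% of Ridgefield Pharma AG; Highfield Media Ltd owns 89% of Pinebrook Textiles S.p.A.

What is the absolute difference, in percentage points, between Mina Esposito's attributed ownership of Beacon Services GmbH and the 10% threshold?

Chain via Vantage Manufacturing Inc. → Ridgefield Pharma AG (R2): 79% × 89% × 43% = 30.2333% of Beacon Services GmbH.
Chain via Highfield Media Ltd → Pinebrook Textiles S.p.A. (R2): 72% × 89% × 12% = 7.6896% of Beacon Services GmbH.
Aggregating (R1): 30.2333% + 7.6896% = 37.9229%.
37.9229% exceeds the 10% threshold by 27.9229 percentage points.

27.9229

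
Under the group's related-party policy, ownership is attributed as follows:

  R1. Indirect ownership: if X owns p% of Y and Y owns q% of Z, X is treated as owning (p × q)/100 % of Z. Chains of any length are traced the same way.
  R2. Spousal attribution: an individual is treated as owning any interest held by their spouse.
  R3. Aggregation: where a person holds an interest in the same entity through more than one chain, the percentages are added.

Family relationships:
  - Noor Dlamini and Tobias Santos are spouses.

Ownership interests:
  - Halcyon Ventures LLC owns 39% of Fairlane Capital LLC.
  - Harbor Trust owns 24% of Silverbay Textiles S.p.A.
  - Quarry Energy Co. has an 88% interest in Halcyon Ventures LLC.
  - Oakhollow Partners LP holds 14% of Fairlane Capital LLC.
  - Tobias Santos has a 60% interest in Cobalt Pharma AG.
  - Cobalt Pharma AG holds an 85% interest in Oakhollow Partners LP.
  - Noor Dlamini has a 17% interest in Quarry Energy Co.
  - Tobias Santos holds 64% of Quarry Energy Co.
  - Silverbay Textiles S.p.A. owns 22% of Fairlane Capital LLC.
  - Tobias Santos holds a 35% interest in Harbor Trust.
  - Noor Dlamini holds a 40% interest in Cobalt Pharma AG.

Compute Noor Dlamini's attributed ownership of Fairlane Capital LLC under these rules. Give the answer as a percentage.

41.5472%

By spousal attribution (R2), Noor Dlamini is treated as also owning Tobias Santos's interest in Cobalt Pharma AG, giving 40% + 60% = 100%.
By spousal attribution (R2), Noor Dlamini is treated as also owning Tobias Santos's interest in Quarry Energy Co, giving 17% + 64% = 81%.
By spousal attribution (R2), Noor Dlamini is treated as owning Tobias Santos's 35% interest in Harbor Trust.
Chain via Cobalt Pharma AG → Oakhollow Partners LP (R1): 100% × 85% × 14% = 11.9% of Fairlane Capital LLC.
Chain via Quarry Energy Co. → Halcyon Ventures LLC (R1): 81% × 88% × 39% = 27.7992% of Fairlane Capital LLC.
Chain via Harbor Trust → Silverbay Textiles S.p.A. (R1): 35% × 24% × 22% = 1.848% of Fairlane Capital LLC.
Aggregating (R3): 11.9% + 27.7992% + 1.848% = 41.5472%.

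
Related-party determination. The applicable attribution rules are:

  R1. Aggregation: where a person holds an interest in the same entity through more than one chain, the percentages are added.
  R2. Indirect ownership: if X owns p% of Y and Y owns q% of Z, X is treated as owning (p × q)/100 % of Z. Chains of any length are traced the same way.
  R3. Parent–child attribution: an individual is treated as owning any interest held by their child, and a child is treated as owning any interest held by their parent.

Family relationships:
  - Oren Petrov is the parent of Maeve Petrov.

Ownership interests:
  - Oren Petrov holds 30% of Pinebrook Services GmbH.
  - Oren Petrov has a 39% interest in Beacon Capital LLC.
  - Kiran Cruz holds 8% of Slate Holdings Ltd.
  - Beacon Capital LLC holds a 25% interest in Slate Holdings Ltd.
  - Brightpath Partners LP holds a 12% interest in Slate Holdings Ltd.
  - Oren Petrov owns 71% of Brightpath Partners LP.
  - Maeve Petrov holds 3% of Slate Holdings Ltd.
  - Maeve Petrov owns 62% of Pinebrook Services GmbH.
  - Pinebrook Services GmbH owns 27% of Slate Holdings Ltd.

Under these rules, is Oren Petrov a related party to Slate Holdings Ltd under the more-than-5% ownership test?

By parent–child attribution (R3), Oren Petrov is treated as also owning Maeve Petrov's interest in Pinebrook Services GmbH, giving 30% + 62% = 92%.
By parent–child attribution (R3), Oren Petrov is treated as owning Maeve Petrov's 3% interest in Slate Holdings Ltd.
Chain via Brightpath Partners LP (R2): 71% × 12% = 8.52% of Slate Holdings Ltd.
Chain via Beacon Capital LLC (R2): 39% × 25% = 9.75% of Slate Holdings Ltd.
Chain via Pinebrook Services GmbH (R2): 92% × 27% = 24.84% of Slate Holdings Ltd.
Direct interest in Slate Holdings Ltd: 3%.
Aggregating (R1): 8.52% + 9.75% + 24.84% + 3% = 46.11%.
46.11% exceeds the 5% threshold, so Oren is a related party to Slate Holdings Ltd.

Yes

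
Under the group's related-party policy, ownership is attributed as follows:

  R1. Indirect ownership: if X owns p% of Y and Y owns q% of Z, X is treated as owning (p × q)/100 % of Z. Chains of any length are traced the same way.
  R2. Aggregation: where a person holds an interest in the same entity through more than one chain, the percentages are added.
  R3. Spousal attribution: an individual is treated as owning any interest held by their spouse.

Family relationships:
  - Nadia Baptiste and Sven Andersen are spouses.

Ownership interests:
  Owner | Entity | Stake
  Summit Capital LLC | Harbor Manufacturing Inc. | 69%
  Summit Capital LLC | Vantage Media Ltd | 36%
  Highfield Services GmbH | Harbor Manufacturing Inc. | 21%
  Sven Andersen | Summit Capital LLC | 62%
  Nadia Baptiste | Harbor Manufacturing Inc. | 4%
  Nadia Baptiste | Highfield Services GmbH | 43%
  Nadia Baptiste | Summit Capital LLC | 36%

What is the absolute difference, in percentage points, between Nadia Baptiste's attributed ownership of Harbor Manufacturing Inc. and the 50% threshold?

30.65

By spousal attribution (R3), Nadia Baptiste is treated as also owning Sven Andersen's interest in Summit Capital LLC, giving 36% + 62% = 98%.
Chain via Summit Capital LLC (R1): 98% × 69% = 67.62% of Harbor Manufacturing Inc.
Chain via Highfield Services GmbH (R1): 43% × 21% = 9.03% of Harbor Manufacturing Inc.
Direct interest in Harbor Manufacturing Inc: 4%.
Aggregating (R2): 67.62% + 9.03% + 4% = 80.65%.
80.65% exceeds the 50% threshold by 30.65 percentage points.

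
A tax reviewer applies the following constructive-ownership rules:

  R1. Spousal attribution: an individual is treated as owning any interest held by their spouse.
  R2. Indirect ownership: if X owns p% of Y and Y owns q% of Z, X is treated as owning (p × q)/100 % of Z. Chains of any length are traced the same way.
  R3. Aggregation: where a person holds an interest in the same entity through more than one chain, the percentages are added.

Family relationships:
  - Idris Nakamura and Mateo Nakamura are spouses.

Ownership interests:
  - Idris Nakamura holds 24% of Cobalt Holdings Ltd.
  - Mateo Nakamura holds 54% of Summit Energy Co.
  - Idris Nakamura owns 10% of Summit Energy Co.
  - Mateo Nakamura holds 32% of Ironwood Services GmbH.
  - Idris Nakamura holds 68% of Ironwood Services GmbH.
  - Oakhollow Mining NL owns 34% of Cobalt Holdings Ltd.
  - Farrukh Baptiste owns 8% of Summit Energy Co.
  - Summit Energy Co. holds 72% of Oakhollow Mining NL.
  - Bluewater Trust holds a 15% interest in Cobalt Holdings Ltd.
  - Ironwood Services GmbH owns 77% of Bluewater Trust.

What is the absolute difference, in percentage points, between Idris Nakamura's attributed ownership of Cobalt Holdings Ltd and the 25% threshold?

By spousal attribution (R1), Idris Nakamura is treated as also owning Mateo Nakamura's interest in Ironwood Services GmbH, giving 68% + 32% = 100%.
By spousal attribution (R1), Idris Nakamura is treated as also owning Mateo Nakamura's interest in Summit Energy Co, giving 10% + 54% = 64%.
Chain via Ironwood Services GmbH → Bluewater Trust (R2): 100% × 77% × 15% = 11.55% of Cobalt Holdings Ltd.
Chain via Summit Energy Co. → Oakhollow Mining NL (R2): 64% × 72% × 34% = 15.6672% of Cobalt Holdings Ltd.
Direct interest in Cobalt Holdings Ltd: 24%.
Aggregating (R3): 11.55% + 15.6672% + 24% = 51.2172%.
51.2172% exceeds the 25% threshold by 26.2172 percentage points.

26.2172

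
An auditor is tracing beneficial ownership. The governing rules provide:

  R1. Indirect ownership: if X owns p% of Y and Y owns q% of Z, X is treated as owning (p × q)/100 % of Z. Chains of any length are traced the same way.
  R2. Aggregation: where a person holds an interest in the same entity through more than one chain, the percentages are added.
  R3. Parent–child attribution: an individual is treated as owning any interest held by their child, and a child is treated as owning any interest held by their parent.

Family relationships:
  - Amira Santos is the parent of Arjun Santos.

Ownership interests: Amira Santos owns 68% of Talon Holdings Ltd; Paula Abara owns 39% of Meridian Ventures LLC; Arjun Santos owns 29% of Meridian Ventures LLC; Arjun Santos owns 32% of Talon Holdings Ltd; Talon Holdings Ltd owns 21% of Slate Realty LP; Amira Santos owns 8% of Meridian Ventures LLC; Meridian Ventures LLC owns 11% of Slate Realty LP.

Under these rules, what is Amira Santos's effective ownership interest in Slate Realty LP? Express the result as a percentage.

By parent–child attribution (R3), Amira Santos is treated as also owning Arjun Santos's interest in Meridian Ventures LLC, giving 8% + 29% = 37%.
By parent–child attribution (R3), Amira Santos is treated as also owning Arjun Santos's interest in Talon Holdings Ltd, giving 68% + 32% = 100%.
Chain via Meridian Ventures LLC (R1): 37% × 11% = 4.07% of Slate Realty LP.
Chain via Talon Holdings Ltd (R1): 100% × 21% = 21% of Slate Realty LP.
Aggregating (R2): 4.07% + 21% = 25.07%.

25.07%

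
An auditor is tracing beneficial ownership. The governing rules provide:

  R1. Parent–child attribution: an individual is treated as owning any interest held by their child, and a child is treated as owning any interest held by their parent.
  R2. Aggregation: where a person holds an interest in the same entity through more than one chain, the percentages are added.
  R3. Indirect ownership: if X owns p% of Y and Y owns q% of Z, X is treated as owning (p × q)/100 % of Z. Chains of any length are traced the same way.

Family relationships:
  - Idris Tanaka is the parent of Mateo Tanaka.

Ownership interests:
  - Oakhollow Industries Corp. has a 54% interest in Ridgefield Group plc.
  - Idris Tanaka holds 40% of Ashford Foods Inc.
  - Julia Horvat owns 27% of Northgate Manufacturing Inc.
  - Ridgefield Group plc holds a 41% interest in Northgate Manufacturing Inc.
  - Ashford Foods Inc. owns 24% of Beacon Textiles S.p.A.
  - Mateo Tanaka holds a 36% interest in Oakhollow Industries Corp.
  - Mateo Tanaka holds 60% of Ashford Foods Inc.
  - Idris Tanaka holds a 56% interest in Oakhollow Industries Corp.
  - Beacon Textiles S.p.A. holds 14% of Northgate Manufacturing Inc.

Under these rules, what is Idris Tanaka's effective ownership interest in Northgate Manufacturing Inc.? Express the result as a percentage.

23.7288%

By parent–child attribution (R1), Idris Tanaka is treated as also owning Mateo Tanaka's interest in Oakhollow Industries Corp, giving 56% + 36% = 92%.
By parent–child attribution (R1), Idris Tanaka is treated as also owning Mateo Tanaka's interest in Ashford Foods Inc, giving 40% + 60% = 100%.
Chain via Oakhollow Industries Corp. → Ridgefield Group plc (R3): 92% × 54% × 41% = 20.3688% of Northgate Manufacturing Inc.
Chain via Ashford Foods Inc. → Beacon Textiles S.p.A. (R3): 100% × 24% × 14% = 3.36% of Northgate Manufacturing Inc.
Aggregating (R2): 20.3688% + 3.36% = 23.7288%.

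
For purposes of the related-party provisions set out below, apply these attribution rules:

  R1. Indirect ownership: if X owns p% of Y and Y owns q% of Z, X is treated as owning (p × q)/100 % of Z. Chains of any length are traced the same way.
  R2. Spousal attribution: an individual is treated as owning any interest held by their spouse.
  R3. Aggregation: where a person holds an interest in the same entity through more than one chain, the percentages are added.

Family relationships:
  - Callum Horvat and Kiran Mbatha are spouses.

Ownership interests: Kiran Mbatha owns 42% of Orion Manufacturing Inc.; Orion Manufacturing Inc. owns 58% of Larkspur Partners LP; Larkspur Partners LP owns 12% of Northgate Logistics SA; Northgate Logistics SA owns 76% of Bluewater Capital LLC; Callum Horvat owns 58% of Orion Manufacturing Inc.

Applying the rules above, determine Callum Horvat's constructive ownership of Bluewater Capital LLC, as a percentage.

5.2896%

By spousal attribution (R2), Callum Horvat is treated as also owning Kiran Mbatha's interest in Orion Manufacturing Inc, giving 58% + 42% = 100%.
Chain via Orion Manufacturing Inc. → Larkspur Partners LP → Northgate Logistics SA (R1): 100% × 58% × 12% × 76% = 5.2896% of Bluewater Capital LLC.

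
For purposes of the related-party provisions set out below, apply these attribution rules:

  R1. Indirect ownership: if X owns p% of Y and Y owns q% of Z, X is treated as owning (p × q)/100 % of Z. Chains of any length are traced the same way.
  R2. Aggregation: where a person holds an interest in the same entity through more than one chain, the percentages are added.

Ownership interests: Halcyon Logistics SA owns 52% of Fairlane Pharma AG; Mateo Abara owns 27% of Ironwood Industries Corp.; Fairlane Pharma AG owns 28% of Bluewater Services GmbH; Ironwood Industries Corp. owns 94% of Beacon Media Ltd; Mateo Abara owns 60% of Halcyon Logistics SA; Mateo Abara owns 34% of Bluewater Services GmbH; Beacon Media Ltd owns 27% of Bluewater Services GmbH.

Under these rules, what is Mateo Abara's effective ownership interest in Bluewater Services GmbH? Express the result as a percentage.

49.5886%

Chain via Halcyon Logistics SA → Fairlane Pharma AG (R1): 60% × 52% × 28% = 8.736% of Bluewater Services GmbH.
Chain via Ironwood Industries Corp. → Beacon Media Ltd (R1): 27% × 94% × 27% = 6.8526% of Bluewater Services GmbH.
Direct interest in Bluewater Services GmbH: 34%.
Aggregating (R2): 8.736% + 6.8526% + 34% = 49.5886%.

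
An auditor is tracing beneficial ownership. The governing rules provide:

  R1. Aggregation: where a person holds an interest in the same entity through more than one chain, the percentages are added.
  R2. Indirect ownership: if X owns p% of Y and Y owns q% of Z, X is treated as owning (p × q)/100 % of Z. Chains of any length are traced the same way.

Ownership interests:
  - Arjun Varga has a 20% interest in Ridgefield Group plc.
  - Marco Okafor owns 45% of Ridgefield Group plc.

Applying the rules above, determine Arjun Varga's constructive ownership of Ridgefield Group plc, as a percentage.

Direct interest in Ridgefield Group plc: 20%.

20%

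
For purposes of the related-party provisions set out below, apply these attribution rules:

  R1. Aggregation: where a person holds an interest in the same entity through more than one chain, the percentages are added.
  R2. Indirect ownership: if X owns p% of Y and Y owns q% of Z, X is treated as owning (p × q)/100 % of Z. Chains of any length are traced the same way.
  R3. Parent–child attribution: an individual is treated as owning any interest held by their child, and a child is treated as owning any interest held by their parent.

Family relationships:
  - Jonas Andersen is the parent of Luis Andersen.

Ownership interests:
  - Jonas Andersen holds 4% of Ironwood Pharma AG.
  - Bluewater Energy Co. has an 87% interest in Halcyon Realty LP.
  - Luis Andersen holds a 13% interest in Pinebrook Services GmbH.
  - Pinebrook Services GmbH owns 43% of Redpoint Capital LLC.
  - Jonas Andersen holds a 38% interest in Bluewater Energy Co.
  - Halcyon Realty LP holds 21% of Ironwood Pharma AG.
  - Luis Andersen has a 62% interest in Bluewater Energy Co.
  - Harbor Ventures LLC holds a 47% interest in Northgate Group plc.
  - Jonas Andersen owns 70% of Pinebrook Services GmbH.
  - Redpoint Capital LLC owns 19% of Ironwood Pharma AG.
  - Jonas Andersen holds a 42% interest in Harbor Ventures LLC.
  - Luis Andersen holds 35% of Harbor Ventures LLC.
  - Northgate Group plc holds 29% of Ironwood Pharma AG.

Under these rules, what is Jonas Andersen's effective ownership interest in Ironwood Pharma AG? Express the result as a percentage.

39.5462%

By parent–child attribution (R3), Jonas Andersen is treated as also owning Luis Andersen's interest in Bluewater Energy Co, giving 38% + 62% = 100%.
By parent–child attribution (R3), Jonas Andersen is treated as also owning Luis Andersen's interest in Pinebrook Services GmbH, giving 70% + 13% = 83%.
By parent–child attribution (R3), Jonas Andersen is treated as also owning Luis Andersen's interest in Harbor Ventures LLC, giving 42% + 35% = 77%.
Chain via Bluewater Energy Co. → Halcyon Realty LP (R2): 100% × 87% × 21% = 18.27% of Ironwood Pharma AG.
Chain via Pinebrook Services GmbH → Redpoint Capital LLC (R2): 83% × 43% × 19% = 6.7811% of Ironwood Pharma AG.
Chain via Harbor Ventures LLC → Northgate Group plc (R2): 77% × 47% × 29% = 10.4951% of Ironwood Pharma AG.
Direct interest in Ironwood Pharma AG: 4%.
Aggregating (R1): 18.27% + 6.7811% + 10.4951% + 4% = 39.5462%.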